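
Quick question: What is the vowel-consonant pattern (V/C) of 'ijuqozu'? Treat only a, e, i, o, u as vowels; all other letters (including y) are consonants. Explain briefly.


Letter mapping: i = V, j = C, u = V, q = C, o = V, z = C, u = V.

VCVCVCV


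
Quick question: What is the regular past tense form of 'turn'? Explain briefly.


Apply rule: Add -ed. 'turn' becomes 'turned'.

turned


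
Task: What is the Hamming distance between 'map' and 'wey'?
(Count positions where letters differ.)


Alignment:
Position 1: 'm' vs 'w' = DIFFER
Position 2: 'a' vs 'e' = DIFFER
Position 3: 'p' vs 'y' = DIFFER
Total differences: 3

3


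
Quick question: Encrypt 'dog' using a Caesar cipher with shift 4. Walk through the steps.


Shift each letter by 4: d -> h, o -> s, g -> k. Result: 'hsk'.

hsk


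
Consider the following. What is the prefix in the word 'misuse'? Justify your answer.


The word 'misuse' = 'mis' (prefix) + 'use' (root). The prefix is 'mis'.

mis


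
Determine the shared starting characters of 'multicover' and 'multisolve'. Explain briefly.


Compare from the start: 5 characters match: 'multi'. Mismatch at position 6: 'c' vs 's'.

multi


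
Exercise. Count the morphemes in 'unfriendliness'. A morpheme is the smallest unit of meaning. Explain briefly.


Decomposition: un- (prefix) + friend (root) + -ly (suffix) + -ness (suffix) = 4 morpheme(s)

4 morphemes


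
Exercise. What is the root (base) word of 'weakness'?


Remove suffix '-ness' from 'weakness' to get root 'weak'.

weak


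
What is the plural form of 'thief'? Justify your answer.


Apply rule: Change -f to -ves. 'thief' becomes 'thieves'.

thieves


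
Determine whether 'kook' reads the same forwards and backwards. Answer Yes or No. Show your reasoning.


Forward: 'kook'
Reversed: 'kook'
They are identical.

Yes


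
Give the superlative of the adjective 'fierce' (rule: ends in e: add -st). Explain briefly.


Apply superlative formation (ends in e: add -st): 'fierce' -> 'fiercest'.

fiercest


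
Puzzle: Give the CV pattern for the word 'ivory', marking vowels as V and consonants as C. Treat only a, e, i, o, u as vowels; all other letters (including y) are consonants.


Letter mapping: i = V, v = C, o = V, r = C, y = C.

VCVCC


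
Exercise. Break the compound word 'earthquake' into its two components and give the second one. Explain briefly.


Split 'earthquake' into 'earth' + 'quake'. The second part is 'quake'.

quake


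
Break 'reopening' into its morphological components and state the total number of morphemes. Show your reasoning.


Step 1: Identify prefix: 're' (meaning: again)
Step 2: Identify root: 'open'
Step 3: Identify suffix(es): 'ing'
Decomposition: re- (prefix: again) + open (root) + -ing (suffix: ongoing action)
Total morphemes: 3

3 morphemes (re- (prefix: again) + open (root) + -ing (suffix: ongoing action))


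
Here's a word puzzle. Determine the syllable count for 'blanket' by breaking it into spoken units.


Break 'blanket' into syllables: blan-ket -> blan | ket = 2 syllables

2 syllables


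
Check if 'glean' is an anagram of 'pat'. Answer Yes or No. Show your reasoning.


Sorted letters of 'glean': 'aegln'
Sorted letters of 'pat': 'apt'
They do not match.

No


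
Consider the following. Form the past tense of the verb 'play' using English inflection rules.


Apply rule: Add -ed. 'play' becomes 'played'.

played


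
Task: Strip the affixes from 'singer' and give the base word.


Remove suffix '-er' from 'singer' to get root 'sing'.

sing


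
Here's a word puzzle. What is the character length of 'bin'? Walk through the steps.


Spell out 'bin' and number each letter: b(1), i(2), n(3). Total: 3 letters.

3


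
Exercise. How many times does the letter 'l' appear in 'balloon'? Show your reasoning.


Letter 'l' in 'balloon': found at position(s) 3, 4 = 2 occurrence(s).

2


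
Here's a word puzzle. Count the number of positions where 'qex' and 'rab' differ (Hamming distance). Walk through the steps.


Alignment:
Position 1: 'q' vs 'r' = DIFFER
Position 2: 'e' vs 'a' = DIFFER
Position 3: 'x' vs 'b' = DIFFER
Total differences: 3

3


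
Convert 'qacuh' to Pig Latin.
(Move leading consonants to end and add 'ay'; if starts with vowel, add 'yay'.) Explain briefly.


'qacuh': move consonant cluster 'q' to end and add 'ay': 'acuhqay'.

acuhqay


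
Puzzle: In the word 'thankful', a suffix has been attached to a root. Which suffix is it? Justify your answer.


The word 'thankful' = 'thank' (root) + '-ful' (suffix). The suffix is '-ful'.

ful


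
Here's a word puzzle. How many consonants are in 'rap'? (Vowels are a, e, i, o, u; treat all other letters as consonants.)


Consonants in 'rap': r, p = 2 consonants.

2


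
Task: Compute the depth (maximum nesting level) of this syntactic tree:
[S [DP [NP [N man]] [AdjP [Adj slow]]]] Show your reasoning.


Count bracket nesting levels:
'[' at pos 0: depth = 1
'[' at pos 3: depth = 2
'[' at pos 7: depth = 3
'[' at pos 11: depth = 4
'[' at pos 20: depth = 3
'[' at pos 26: depth = 4
Maximum depth reached: 4

4


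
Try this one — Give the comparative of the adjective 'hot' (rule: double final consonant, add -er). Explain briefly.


Apply comparative formation (double final consonant, add -er): 'hot' -> 'hotter'.

hotter


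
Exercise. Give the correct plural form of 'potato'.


Apply rule: Add -es (consonant + o). 'potato' becomes 'potatoes'.

potatoes


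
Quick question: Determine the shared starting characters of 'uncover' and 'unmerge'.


Compare from the start: 2 characters match: 'un'. Mismatch at position 3: 'c' vs 'm'.

un


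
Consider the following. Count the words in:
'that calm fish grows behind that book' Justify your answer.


Split into words: that | calm | fish | grows | behind | that | book = 7 words.

7


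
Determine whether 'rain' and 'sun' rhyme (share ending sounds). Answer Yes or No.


Rime (stressed vowel + following sounds) of 'rain': -ain = /eɪn/
Rime of 'sun': -un = /ʌn/
/eɪn/ and /ʌn/ are different ending sounds, so the words do not rhyme.

No


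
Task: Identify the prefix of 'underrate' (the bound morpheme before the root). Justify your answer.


The word 'underrate' = 'under' (prefix) + 'rate' (root). The prefix is 'under'.

under


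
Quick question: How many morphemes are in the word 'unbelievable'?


Decomposition: un- (prefix) + believe (root) + -able (suffix) = 3 morpheme(s)

3 morphemes


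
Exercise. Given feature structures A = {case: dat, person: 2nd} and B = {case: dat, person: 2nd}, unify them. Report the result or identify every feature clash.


Compare features:
case: A=dat vs B=dat -> unified: dat
person: A=2nd vs B=2nd -> unified: 2nd
No clashes found.

Unified: {case: dat, person: 2nd}


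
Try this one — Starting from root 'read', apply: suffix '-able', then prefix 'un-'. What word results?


Step 1: Add suffix '-able' to 'read' = 'readable'
Step 2: Add prefix 'un-' to 'readable' = 'unreadable'

unreadable


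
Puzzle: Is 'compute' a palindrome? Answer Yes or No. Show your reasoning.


Forward: 'compute'
Reversed: 'etupmoc'
They differ.

No


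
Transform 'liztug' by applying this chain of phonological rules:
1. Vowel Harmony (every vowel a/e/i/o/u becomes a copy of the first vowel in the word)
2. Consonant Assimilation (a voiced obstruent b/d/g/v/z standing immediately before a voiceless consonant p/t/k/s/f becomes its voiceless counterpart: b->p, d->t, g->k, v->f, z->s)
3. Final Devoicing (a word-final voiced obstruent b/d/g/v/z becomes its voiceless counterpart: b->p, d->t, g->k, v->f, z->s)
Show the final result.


Starting form: 'liztug'
Rule 1: Vowel Harmony: all vowels become 'i' (matching first vowel). 'liztug' -> 'liztig'
Rule 2: Consonant Assimilation: voiced obstruent before voiceless consonant becomes voiceless ('zt' -> 'st'). 'liztig' -> 'listig'
Rule 3: Final Devoicing: word-final voiced obstruent 'g' becomes voiceless 'k'. 'listig' -> 'listik'
Final form: 'listik'

listik


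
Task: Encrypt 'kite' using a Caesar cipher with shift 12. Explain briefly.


Shift each letter by 12: k -> w, i -> u, t -> f, e -> q. Result: 'wufq'.

wufq


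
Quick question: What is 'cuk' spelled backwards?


Reverse 'cuk' character by character: 'kuc'.

kuc


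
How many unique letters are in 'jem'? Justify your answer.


Unique letters in 'jem': {e, j, m} = 3 distinct letters.

3


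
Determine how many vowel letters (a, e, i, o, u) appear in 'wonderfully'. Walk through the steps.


Vowels in 'wonderfully': o, e, u = 3 vowels.

3


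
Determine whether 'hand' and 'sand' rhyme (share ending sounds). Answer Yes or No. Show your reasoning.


Rime (stressed vowel + following sounds) of 'hand': -and = /ænd/
Rime of 'sand': -and = /ænd/
/ænd/ and /ænd/ are the same ending sound, so the words rhyme.

Yes


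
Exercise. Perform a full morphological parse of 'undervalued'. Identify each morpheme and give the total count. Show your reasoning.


Step 1: Identify prefix: 'under' (meaning: beneath/insufficient)
Step 2: Identify root: 'value'
Step 3: Identify suffix(es): 'ed'
Decomposition: under- (prefix: beneath/insufficient) + value (root) + -ed (suffix: past)
Total morphemes: 3

3 morphemes (under- (prefix: beneath/insufficient) + value (root) + -ed (suffix: past))


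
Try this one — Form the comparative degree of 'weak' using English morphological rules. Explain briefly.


Apply comparative formation (add -er): 'weak' -> 'weaker'.

weaker


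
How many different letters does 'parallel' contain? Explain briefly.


Unique letters in 'parallel': {a, e, l, p, r} = 5 distinct letters.

5


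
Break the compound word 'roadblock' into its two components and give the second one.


Split 'roadblock' into 'road' + 'block'. The second part is 'block'.

block


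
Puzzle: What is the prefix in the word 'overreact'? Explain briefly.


The word 'overreact' = 'over' (prefix) + 'react' (root). The prefix is 'over'.

over


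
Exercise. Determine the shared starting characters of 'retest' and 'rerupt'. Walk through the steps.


Compare from the start: 2 characters match: 're'. Mismatch at position 3: 't' vs 'r'.

re


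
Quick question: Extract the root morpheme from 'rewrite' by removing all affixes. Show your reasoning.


Remove prefix 're' from 'rewrite' to get root 'write'.

write


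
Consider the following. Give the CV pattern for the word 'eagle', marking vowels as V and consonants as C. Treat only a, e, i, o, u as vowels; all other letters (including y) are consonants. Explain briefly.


Letter mapping: e = V, a = V, g = C, l = C, e = V.

VVCCV


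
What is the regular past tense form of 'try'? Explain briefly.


Apply rule: Change -y to -ied. 'try' becomes 'tried'.

tried


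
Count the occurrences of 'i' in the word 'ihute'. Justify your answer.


Letter 'i' in 'ihute': found at position(s) 1 = 1 occurrence(s).

1


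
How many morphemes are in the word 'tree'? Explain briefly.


Decomposition: tree (free morpheme) = 1 morpheme(s)

1 morphemes


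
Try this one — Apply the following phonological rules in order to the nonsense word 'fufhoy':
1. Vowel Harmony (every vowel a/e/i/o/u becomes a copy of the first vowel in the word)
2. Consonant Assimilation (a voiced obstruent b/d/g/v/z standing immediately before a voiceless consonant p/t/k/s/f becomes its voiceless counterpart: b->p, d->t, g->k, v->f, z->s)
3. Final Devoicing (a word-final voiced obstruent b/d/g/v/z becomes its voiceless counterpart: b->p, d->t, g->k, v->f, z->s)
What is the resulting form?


Starting form: 'fufhoy'
Rule 1: Vowel Harmony: all vowels become 'u' (matching first vowel). 'fufhoy' -> 'fufhuy'
Rule 2: Consonant Assimilation: no voiced obstruent (b/d/g/v/z) stands immediately before a voiceless consonant (p/t/k/s/f). No change.
Rule 3: Final Devoicing: final consonant 'y' is not one of the voiced obstruents b/d/g/v/z. No change.
Final form: 'fufhuy'

fufhuy


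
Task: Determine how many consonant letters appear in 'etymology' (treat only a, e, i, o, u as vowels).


Consonants in 'etymology': t, y, m, l, g, y = 6 consonants.

6


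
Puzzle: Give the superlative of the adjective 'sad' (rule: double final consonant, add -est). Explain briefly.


Apply superlative formation (double final consonant, add -est): 'sad' -> 'saddest'.

saddest


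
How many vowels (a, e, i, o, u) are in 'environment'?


Vowels in 'environment': e, i, o, e = 4 vowels.

4


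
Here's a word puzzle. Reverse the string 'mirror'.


Reverse 'mirror' character by character: 'rorrim'.

rorrim


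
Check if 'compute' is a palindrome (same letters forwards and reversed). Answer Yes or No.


Forward: 'compute'
Reversed: 'etupmoc'
They differ.

No


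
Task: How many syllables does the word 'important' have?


Break 'important' into syllables: im-por-tant -> im | por | tant = 3 syllables

3 syllables


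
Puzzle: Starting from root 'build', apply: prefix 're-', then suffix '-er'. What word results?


Step 1: Add prefix 're-' to 'build' = 'rebuild'
Step 2: Add suffix '-er' to 'rebuild' = 'rebuilder'

rebuilder


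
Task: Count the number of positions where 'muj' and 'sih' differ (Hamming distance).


Alignment:
Position 1: 'm' vs 's' = DIFFER
Position 2: 'u' vs 'i' = DIFFER
Position 3: 'j' vs 'h' = DIFFER
Total differences: 3

3


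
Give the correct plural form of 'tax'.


Apply rule: Add -es (sibilant/fricative ending). 'tax' becomes 'taxes'.

taxes


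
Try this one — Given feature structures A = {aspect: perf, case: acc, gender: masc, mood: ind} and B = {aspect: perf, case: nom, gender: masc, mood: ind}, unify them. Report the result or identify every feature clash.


Compare features:
aspect: A=perf vs B=perf -> unified: perf
case: A=acc vs B=nom -> CLASH
gender: A=masc vs B=masc -> unified: masc
mood: A=ind vs B=ind -> unified: ind
Clash detected on feature 'case' (acc vs nom); unification fails.

CLASH on 'case' (acc vs nom)


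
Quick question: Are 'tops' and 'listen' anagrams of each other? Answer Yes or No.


Sorted letters of 'tops': 'opst'
Sorted letters of 'listen': 'eilnst'
They do not match.

No


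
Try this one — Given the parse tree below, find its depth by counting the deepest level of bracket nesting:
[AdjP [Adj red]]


Count bracket nesting levels:
'[' at pos 0: depth = 1
'[' at pos 6: depth = 2
Maximum depth reached: 2

2


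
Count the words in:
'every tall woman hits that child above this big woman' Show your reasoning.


Split into words: every | tall | woman | hits | that | child | above | this | big | woman = 10 words.

10


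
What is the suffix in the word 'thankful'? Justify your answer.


The word 'thankful' = 'thank' (root) + '-ful' (suffix). The suffix is '-ful'.

ful


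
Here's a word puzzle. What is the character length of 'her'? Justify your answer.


Spell out 'her' and number each letter: h(1), e(2), r(3). Total: 3 letters.

3


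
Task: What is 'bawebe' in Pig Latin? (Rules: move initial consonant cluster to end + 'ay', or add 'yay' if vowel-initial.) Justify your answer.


'bawebe': move consonant cluster 'b' to end and add 'ay': 'awebebay'.

awebebay


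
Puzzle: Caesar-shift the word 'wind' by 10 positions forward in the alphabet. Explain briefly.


Shift each letter by 10: w -> g, i -> s, n -> x, d -> n. Result: 'gsxn'.

gsxn


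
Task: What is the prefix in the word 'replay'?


The word 'replay' = 're' (prefix) + 'play' (root). The prefix is 're'.

re


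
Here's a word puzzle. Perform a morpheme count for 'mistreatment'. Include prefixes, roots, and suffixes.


Decomposition: mis- (prefix) + treat (root) + -ment (suffix) = 3 morpheme(s)

3 morphemes


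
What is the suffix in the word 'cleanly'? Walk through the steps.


The word 'cleanly' = 'clean' (root) + '-ly' (suffix). The suffix is '-ly'.

ly


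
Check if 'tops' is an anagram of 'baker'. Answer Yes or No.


Sorted letters of 'tops': 'opst'
Sorted letters of 'baker': 'abekr'
They do not match.

No


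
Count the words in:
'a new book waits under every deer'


Split into words: a | new | book | waits | under | every | deer = 7 words.

7


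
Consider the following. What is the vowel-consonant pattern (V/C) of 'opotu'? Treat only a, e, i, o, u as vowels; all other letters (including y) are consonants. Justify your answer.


Letter mapping: o = V, p = C, o = V, t = C, u = V.

VCVCV


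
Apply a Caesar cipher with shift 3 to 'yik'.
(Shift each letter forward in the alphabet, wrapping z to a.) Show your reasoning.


Shift each letter by 3: y -> b, i -> l, k -> n. Result: 'bln'.

bln


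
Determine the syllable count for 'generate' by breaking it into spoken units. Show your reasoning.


Break 'generate' into syllables: gen-er-ate -> gen | er | ate = 3 syllables

3 syllables


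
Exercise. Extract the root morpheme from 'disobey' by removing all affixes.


Remove prefix 'dis' from 'disobey' to get root 'obey'.

obey


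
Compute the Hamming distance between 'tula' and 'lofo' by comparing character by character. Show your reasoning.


Alignment:
Position 1: 't' vs 'l' = DIFFER
Position 2: 'u' vs 'o' = DIFFER
Position 3: 'l' vs 'f' = DIFFER
Position 4: 'a' vs 'o' = DIFFER
Total differences: 4

4


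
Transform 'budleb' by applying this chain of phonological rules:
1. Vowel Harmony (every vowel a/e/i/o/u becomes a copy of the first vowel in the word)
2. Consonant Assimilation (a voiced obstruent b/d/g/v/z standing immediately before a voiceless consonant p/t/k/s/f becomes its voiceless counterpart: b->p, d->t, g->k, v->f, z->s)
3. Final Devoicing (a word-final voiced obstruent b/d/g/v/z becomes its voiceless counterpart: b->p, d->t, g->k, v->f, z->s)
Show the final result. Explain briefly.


Starting form: 'budleb'
Rule 1: Vowel Harmony: all vowels become 'u' (matching first vowel). 'budleb' -> 'budlub'
Rule 2: Consonant Assimilation: no voiced obstruent (b/d/g/v/z) stands immediately before a voiceless consonant (p/t/k/s/f). No change.
Rule 3: Final Devoicing: word-final voiced obstruent 'b' becomes voiceless 'p'. 'budlub' -> 'budlup'
Final form: 'budlup'

budlup


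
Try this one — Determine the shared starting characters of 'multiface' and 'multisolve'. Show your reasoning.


Compare from the start: 5 characters match: 'multi'. Mismatch at position 6: 'f' vs 's'.

multi


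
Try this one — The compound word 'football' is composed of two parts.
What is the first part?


Split 'football' into 'foot' + 'ball'. The first part is 'foot'.

foot


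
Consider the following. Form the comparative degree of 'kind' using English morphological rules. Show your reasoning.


Apply comparative formation (add -er): 'kind' -> 'kinder'.

kinder


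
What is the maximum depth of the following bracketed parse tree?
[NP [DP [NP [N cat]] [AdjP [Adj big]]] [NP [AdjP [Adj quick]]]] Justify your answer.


Count bracket nesting levels:
'[' at pos 0: depth = 1
'[' at pos 4: depth = 2
'[' at pos 8: depth = 3
'[' at pos 12: depth = 4
'[' at pos 21: depth = 3
'[' at pos 27: depth = 4
'[' at pos 39: depth = 2
'[' at pos 43: depth = 3
'[' at pos 49: depth = 4
Maximum depth reached: 4

4


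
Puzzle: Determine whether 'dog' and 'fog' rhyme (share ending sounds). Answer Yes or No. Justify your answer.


Rime (stressed vowel + following sounds) of 'dog': -og = /ɒg/
Rime of 'fog': -og = /ɒg/
/ɒg/ and /ɒg/ are the same ending sound, so the words rhyme.

Yes


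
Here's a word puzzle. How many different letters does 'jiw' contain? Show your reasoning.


Unique letters in 'jiw': {i, j, w} = 3 distinct letters.

3


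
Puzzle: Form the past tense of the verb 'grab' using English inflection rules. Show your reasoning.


Apply rule: Double final consonant and add -ed. 'grab' becomes 'grabbed'.

grabbed


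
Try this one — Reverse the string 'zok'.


Reverse 'zok' character by character: 'koz'.

koz


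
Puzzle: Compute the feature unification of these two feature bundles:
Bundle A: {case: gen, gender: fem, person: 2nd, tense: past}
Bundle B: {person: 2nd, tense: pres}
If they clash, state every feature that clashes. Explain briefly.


Compare features:
case: A=gen vs B=_ -> unified: gen
gender: A=fem vs B=_ -> unified: fem
person: A=2nd vs B=2nd -> unified: 2nd
tense: A=past vs B=pres -> CLASH
Clash detected on feature 'tense' (past vs pres); unification fails.

CLASH on 'tense' (past vs pres)


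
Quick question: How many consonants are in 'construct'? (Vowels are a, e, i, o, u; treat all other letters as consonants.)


Consonants in 'construct': c, n, s, t, r, c, t = 7 consonants.

7


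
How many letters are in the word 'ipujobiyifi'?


Spell out 'ipujobiyifi' and number each letter: i(1), p(2), u(3), j(4), o(5), b(6), i(7), y(8), i(9), f(10), i(11). Total: 11 letters.

11


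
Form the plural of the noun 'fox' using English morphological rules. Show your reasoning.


Apply rule: Add -es (sibilant/fricative ending). 'fox' becomes 'foxes'.

foxes


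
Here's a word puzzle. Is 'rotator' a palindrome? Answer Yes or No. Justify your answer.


Forward: 'rotator'
Reversed: 'rotator'
They are identical.

Yes


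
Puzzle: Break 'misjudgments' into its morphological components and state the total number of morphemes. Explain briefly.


Step 1: Identify prefix: 'mis' (meaning: wrongly)
Step 2: Identify root: 'judge'
Step 3: Identify suffix(es): 'ment, s'
Decomposition: mis- (prefix: wrongly) + judge (root) + -ment (suffix: action/result) + -s (plural)
Total morphemes: 4

4 morphemes (mis- (prefix: wrongly) + judge (root) + -ment (suffix: action/result) + -s (plural))


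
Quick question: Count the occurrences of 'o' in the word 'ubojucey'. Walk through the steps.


Letter 'o' in 'ubojucey': found at position(s) 3 = 1 occurrence(s).

1


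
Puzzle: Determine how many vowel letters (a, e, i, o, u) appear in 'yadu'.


Vowels in 'yadu': a, u = 2 vowels.

2


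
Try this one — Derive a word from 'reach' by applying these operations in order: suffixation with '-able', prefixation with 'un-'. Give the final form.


Step 1: Add suffix '-able' to 'reach' = 'reachable'
Step 2: Add prefix 'un-' to 'reachable' = 'unreachable'

unreachable


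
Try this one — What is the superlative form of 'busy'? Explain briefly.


Apply superlative formation (consonant + y: change y to i, add -est): 'busy' -> 'busiest'.

busiest


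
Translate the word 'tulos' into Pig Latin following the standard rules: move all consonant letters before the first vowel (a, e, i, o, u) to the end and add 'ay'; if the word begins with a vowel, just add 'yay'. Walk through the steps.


'tulos': move consonant cluster 't' to end and add 'ay': 'ulostay'.

ulostay


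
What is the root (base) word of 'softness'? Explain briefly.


Remove suffix '-ness' from 'softness' to get root 'soft'.

soft


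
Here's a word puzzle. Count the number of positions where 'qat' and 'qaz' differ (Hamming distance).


Alignment:
Position 1: 'q' vs 'q' = match
Position 2: 'a' vs 'a' = match
Position 3: 't' vs 'z' = DIFFER
Total differences: 1

1


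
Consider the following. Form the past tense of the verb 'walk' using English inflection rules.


Apply rule: Add -ed. 'walk' becomes 'walked'.

walked


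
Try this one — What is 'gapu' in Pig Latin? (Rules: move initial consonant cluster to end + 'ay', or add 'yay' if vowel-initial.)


'gapu': move consonant cluster 'g' to end and add 'ay': 'apugay'.

apugay


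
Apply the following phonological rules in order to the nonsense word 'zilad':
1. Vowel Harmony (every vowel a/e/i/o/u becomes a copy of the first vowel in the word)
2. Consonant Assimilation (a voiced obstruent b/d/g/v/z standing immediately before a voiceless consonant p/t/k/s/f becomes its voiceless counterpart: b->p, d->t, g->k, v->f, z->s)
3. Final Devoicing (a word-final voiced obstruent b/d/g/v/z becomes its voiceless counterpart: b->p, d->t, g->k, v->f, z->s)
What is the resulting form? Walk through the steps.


Starting form: 'zilad'
Rule 1: Vowel Harmony: all vowels become 'i' (matching first vowel). 'zilad' -> 'zilid'
Rule 2: Consonant Assimilation: no voiced obstruent (b/d/g/v/z) stands immediately before a voiceless consonant (p/t/k/s/f). No change.
Rule 3: Final Devoicing: word-final voiced obstruent 'd' becomes voiceless 't'. 'zilid' -> 'zilit'
Final form: 'zilit'

zilit


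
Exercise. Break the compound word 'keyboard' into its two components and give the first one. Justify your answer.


Split 'keyboard' into 'key' + 'board'. The first part is 'key'.

key


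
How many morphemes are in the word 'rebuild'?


Decomposition: re- (prefix) + build (root) = 2 morpheme(s)

2 morphemes


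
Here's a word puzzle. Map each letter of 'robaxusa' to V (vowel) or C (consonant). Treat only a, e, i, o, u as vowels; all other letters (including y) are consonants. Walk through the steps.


Letter mapping: r = C, o = V, b = C, a = V, x = C, u = V, s = C, a = V.

CVCVCVCV


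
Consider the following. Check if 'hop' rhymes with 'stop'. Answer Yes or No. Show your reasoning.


Rime (stressed vowel + following sounds) of 'hop': -op = /ɒp/
Rime of 'stop': -op = /ɒp/
/ɒp/ and /ɒp/ are the same ending sound, so the words rhyme.

Yes


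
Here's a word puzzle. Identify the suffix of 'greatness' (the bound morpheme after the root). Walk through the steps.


The word 'greatness' = 'great' (root) + '-ness' (suffix). The suffix is '-ness'.

ness


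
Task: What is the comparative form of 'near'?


Apply comparative formation (add -er): 'near' -> 'nearer'.

nearer


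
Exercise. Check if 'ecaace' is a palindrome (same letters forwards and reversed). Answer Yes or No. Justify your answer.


Forward: 'ecaace'
Reversed: 'ecaace'
They are identical.

Yes


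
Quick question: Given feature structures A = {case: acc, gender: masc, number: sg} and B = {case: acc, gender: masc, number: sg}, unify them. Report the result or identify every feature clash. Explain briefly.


Compare features:
case: A=acc vs B=acc -> unified: acc
gender: A=masc vs B=masc -> unified: masc
number: A=sg vs B=sg -> unified: sg
No clashes found.

Unified: {case: acc, gender: masc, number: sg}


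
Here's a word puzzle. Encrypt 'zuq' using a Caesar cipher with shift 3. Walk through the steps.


Shift each letter by 3: z -> c, u -> x, q -> t. Result: 'cxt'.

cxt


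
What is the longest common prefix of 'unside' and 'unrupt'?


Compare from the start: 2 characters match: 'un'. Mismatch at position 3: 's' vs 'r'.

un


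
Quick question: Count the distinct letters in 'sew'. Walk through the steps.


Unique letters in 'sew': {e, s, w} = 3 distinct letters.

3


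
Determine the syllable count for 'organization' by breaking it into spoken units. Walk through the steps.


Break 'organization' into syllables: or-gan-i-za-tion -> or | gan | i | za | tion = 5 syllables

5 syllables


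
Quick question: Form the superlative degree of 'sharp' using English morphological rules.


Apply superlative formation (add -est): 'sharp' -> 'sharpest'.

sharpest


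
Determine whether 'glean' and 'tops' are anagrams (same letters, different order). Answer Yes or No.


Sorted letters of 'glean': 'aegln'
Sorted letters of 'tops': 'opst'
They do not match.

No


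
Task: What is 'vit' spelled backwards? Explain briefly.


Reverse 'vit' character by character: 'tiv'.

tiv


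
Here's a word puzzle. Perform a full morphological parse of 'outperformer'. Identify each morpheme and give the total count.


Step 1: Identify prefix: 'out' (meaning: surpass)
Step 2: Identify root: 'perform'
Step 3: Identify suffix(es): 'er'
Decomposition: out- (prefix: surpass) + perform (root) + -er (suffix: one who)
Total morphemes: 3

3 morphemes (out- (prefix: surpass) + perform (root) + -er (suffix: one who))


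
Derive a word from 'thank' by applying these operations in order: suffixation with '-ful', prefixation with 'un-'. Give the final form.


Step 1: Add suffix '-ful' to 'thank' = 'thankful'
Step 2: Add prefix 'un-' to 'thankful' = 'unthankful'

unthankful


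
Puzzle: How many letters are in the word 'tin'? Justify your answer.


Spell out 'tin' and number each letter: t(1), i(2), n(3). Total: 3 letters.

3


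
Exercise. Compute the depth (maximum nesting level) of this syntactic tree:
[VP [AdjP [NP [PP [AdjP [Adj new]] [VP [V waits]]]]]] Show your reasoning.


Count bracket nesting levels:
'[' at pos 0: depth = 1
'[' at pos 4: depth = 2
'[' at pos 10: depth = 3
'[' at pos 14: depth = 4
'[' at pos 18: depth = 5
'[' at pos 24: depth = 6
'[' at pos 35: depth = 5
'[' at pos 39: depth = 6
Maximum depth reached: 6

6


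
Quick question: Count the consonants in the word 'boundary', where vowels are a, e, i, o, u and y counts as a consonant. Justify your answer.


Consonants in 'boundary': b, n, d, r, y = 5 consonants.

5


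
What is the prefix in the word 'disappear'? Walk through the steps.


The word 'disappear' = 'dis' (prefix) + 'appear' (root). The prefix is 'dis'.

dis


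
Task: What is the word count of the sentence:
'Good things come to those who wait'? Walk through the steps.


Split into words: Good | things | come | to | those | who | wait = 7 words.

7


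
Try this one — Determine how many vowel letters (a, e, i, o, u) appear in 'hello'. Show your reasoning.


Vowels in 'hello': e, o = 2 vowels.

2


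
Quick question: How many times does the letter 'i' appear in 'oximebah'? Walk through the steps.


Letter 'i' in 'oximebah': found at position(s) 3 = 1 occurrence(s).

1


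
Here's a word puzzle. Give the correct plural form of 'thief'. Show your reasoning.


Apply rule: Change -f to -ves. 'thief' becomes 'thieves'.

thieves


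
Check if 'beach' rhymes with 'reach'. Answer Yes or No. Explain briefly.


Rime (stressed vowel + following sounds) of 'beach': -each = /iːtʃ/
Rime of 'reach': -each = /iːtʃ/
/iːtʃ/ and /iːtʃ/ are the same ending sound, so the words rhyme.

Yes


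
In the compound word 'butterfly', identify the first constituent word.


Split 'butterfly' into 'butter' + 'fly'. The first part is 'butter'.

butter


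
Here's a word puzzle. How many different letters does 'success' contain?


Unique letters in 'success': {c, e, s, u} = 4 distinct letters.

4


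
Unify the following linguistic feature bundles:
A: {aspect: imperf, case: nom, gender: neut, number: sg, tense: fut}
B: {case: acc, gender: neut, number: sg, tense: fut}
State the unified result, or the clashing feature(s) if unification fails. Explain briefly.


Compare features:
aspect: A=imperf vs B=_ -> unified: imperf
case: A=nom vs B=acc -> CLASH
gender: A=neut vs B=neut -> unified: neut
number: A=sg vs B=sg -> unified: sg
tense: A=fut vs B=fut -> unified: fut
Clash detected on feature 'case' (nom vs acc); unification fails.

CLASH on 'case' (nom vs acc)


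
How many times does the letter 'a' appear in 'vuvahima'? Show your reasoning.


Letter 'a' in 'vuvahima': found at position(s) 4, 8 = 2 occurrence(s).

2


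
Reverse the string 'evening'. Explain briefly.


Reverse 'evening' character by character: 'gnineve'.

gnineve


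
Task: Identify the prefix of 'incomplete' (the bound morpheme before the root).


The word 'incomplete' = 'in' (prefix) + 'complete' (root). The prefix is 'in'.

in


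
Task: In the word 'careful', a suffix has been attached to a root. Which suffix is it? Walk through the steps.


The word 'careful' = 'care' (root) + '-ful' (suffix). The suffix is '-ful'.

ful


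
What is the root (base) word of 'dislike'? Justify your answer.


Remove prefix 'dis' from 'dislike' to get root 'like'.

like


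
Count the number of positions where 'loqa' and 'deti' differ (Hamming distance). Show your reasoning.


Alignment:
Position 1: 'l' vs 'd' = DIFFER
Position 2: 'o' vs 'e' = DIFFER
Position 3: 'q' vs 't' = DIFFER
Position 4: 'a' vs 'i' = DIFFER
Total differences: 4

4


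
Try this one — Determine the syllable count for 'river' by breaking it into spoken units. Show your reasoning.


Break 'river' into syllables: riv-er -> riv | er = 2 syllables

2 syllables


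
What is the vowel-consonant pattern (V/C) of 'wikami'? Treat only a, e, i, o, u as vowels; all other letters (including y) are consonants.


Letter mapping: w = C, i = V, k = C, a = V, m = C, i = V.

CVCVCV


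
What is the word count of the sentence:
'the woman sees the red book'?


Split into words: the | woman | sees | the | red | book = 6 words.

6


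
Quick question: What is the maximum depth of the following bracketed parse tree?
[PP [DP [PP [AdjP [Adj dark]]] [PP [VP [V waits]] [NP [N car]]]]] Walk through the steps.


Count bracket nesting levels:
'[' at pos 0: depth = 1
'[' at pos 4: depth = 2
'[' at pos 8: depth = 3
'[' at pos 12: depth = 4
'[' at pos 18: depth = 5
'[' at pos 31: depth = 3
'[' at pos 35: depth = 4
'[' at pos 39: depth = 5
'[' at pos 50: depth = 4
'[' at pos 54: depth = 5
Maximum depth reached: 5

5


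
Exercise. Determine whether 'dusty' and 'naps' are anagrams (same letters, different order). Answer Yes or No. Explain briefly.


Sorted letters of 'dusty': 'dstuy'
Sorted letters of 'naps': 'anps'
They do not match.

No


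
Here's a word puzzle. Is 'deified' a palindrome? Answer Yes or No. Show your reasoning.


Forward: 'deified'
Reversed: 'deified'
They are identical.

Yes


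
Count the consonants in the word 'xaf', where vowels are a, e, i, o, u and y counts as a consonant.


Consonants in 'xaf': x, f = 2 consonants.

2


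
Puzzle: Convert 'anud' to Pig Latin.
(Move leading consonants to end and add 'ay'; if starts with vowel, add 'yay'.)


'anud' starts with a vowel, so add 'yay': 'anudyay'.

anudyay


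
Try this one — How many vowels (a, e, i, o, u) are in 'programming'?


Vowels in 'programming': o, a, i = 3 vowels.

3


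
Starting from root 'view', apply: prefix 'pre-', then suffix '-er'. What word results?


Step 1: Add prefix 'pre-' to 'view' = 'preview'
Step 2: Add suffix '-er' to 'preview' = 'previewer'

previewer


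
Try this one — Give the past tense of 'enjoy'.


Apply rule: Add -ed. 'enjoy' becomes 'enjoyed'.

enjoyed


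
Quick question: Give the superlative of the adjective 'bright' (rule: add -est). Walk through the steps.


Apply superlative formation (add -est): 'bright' -> 'brightest'.

brightest


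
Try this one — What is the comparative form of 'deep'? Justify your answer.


Apply comparative formation (add -er): 'deep' -> 'deeper'.

deeper


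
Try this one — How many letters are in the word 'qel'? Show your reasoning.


Spell out 'qel' and number each letter: q(1), e(2), l(3). Total: 3 letters.

3


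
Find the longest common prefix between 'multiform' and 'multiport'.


Compare from the start: 5 characters match: 'multi'. Mismatch at position 6: 'f' vs 'p'.

multi


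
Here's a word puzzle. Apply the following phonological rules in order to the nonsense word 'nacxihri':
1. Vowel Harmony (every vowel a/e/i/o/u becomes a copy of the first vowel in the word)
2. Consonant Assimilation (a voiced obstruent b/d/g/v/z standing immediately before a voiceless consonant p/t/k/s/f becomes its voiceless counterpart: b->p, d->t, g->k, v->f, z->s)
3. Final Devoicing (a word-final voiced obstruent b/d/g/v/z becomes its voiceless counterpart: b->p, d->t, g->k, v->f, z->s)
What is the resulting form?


Starting form: 'nacxihri'
Rule 1: Vowel Harmony: all vowels become 'a' (matching first vowel). 'nacxihri' -> 'nacxahra'
Rule 2: Consonant Assimilation: no voiced obstruent (b/d/g/v/z) stands immediately before a voiceless consonant (p/t/k/s/f). No change.
Rule 3: Final Devoicing: the word ends in the vowel 'a', not a consonant. No change.
Final form: 'nacxahra'

nacxahra


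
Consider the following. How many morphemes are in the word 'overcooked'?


Decomposition: over- (prefix) + cook (root) + -ed (suffix) = 3 morpheme(s)

3 morphemes


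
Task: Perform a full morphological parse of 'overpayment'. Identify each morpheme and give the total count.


Step 1: Identify prefix: 'over' (meaning: excessively)
Step 2: Identify root: 'pay'
Step 3: Identify suffix(es): 'ment'
Decomposition: over- (prefix: excessively) + pay (root) + -ment (suffix: action/result)
Total morphemes: 3

3 morphemes (over- (prefix: excessively) + pay (root) + -ment (suffix: action/result))


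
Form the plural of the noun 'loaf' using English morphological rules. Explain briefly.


Apply rule: Change -f to -ves. 'loaf' becomes 'loaves'.

loaves


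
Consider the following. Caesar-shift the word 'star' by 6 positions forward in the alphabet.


Shift each letter by 6: s -> y, t -> z, a -> g, r -> x. Result: 'yzgx'.

yzgx


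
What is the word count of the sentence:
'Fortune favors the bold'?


Split into words: Fortune | favors | the | bold = 4 words.

4


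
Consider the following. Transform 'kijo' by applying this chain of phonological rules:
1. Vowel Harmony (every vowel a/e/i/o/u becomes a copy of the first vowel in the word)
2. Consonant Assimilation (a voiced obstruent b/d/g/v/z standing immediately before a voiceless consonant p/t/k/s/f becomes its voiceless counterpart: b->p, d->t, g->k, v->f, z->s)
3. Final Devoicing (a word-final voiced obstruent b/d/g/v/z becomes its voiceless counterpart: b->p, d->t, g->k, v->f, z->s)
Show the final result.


Starting form: 'kijo'
Rule 1: Vowel Harmony: all vowels become 'i' (matching first vowel). 'kijo' -> 'kiji'
Rule 2: Consonant Assimilation: no voiced obstruent (b/d/g/v/z) stands immediately before a voiceless consonant (p/t/k/s/f). No change.
Rule 3: Final Devoicing: the word ends in the vowel 'i', not a consonant. No change.
Final form: 'kiji'

kiji


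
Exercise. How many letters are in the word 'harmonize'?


Spell out 'harmonize' and number each letter: h(1), a(2), r(3), m(4), o(5), n(6), i(7), z(8), e(9). Total: 9 letters.

9


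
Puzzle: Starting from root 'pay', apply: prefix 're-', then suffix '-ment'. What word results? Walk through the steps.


Step 1: Add prefix 're-' to 'pay' = 'repay'
Step 2: Add suffix '-ment' to 'repay' = 'repayment'

repayment


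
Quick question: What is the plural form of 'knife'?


Apply rule: Change -fe to -ves. 'knife' becomes 'knives'.

knives


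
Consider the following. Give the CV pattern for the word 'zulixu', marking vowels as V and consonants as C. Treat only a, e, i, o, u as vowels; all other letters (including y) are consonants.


Letter mapping: z = C, u = V, l = C, i = V, x = C, u = V.

CVCVCV


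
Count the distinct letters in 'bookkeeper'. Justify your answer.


Unique letters in 'bookkeeper': {b, e, k, o, p, r} = 6 distinct letters.

6


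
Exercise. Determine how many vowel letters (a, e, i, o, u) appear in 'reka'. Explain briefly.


Vowels in 'reka': e, a = 2 vowels.

2


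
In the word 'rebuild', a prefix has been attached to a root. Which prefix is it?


The word 'rebuild' = 're' (prefix) + 'build' (root). The prefix is 're'.

re


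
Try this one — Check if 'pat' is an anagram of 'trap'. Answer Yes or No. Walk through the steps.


Sorted letters of 'pat': 'apt'
Sorted letters of 'trap': 'aprt'
They do not match.

No


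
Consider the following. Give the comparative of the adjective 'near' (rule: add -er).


Apply comparative formation (add -er): 'near' -> 'nearer'.

nearer
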